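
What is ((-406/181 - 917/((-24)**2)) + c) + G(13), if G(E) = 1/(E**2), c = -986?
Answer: -17440061825/17619264 ≈ -989.83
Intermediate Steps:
G(E) = E**(-2)
((-406/181 - 917/((-24)**2)) + c) + G(13) = ((-406/181 - 917/((-24)**2)) - 986) + 13**(-2) = ((-406*1/181 - 917/576) - 986) + 1/169 = ((-406/181 - 917*1/576) - 986) + 1/169 = ((-406/181 - 917/576) - 986) + 1/169 = (-399833/104256 - 986) + 1/169 = -103196249/104256 + 1/169 = -17440061825/17619264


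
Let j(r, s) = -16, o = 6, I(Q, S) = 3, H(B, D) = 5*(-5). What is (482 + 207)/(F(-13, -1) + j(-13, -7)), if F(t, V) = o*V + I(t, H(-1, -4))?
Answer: -689/19 ≈ -36.263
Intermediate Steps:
H(B, D) = -25
F(t, V) = 3 + 6*V (F(t, V) = 6*V + 3 = 3 + 6*V)
(482 + 207)/(F(-13, -1) + j(-13, -7)) = (482 + 207)/((3 + 6*(-1)) - 16) = 689/((3 - 6) - 16) = 689/(-3 - 16) = 689/(-19) = 689*(-1/19) = -689/19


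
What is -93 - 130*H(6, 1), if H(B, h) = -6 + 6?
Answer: -93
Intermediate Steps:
H(B, h) = 0
-93 - 130*H(6, 1) = -93 - 130*0 = -93 + 0 = -93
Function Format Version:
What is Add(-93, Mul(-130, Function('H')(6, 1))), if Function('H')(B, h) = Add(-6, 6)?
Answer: -93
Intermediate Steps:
Function('H')(B, h) = 0
Add(-93, Mul(-130, Function('H')(6, 1))) = Add(-93, Mul(-130, 0)) = Add(-93, 0) = -93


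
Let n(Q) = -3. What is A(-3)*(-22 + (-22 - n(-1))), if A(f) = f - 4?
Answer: 287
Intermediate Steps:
A(f) = -4 + f
A(-3)*(-22 + (-22 - n(-1))) = (-4 - 3)*(-22 + (-22 - 1*(-3))) = -7*(-22 + (-22 + 3)) = -7*(-22 - 19) = -7*(-41) = 287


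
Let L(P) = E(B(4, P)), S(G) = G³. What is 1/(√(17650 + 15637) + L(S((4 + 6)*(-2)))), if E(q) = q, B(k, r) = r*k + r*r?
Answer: 63968000/4091905023966713 - √33287/4091905023966713 ≈ 1.5633e-8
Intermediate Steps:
B(k, r) = r² + k*r (B(k, r) = k*r + r² = r² + k*r)
L(P) = P*(4 + P)
1/(√(17650 + 15637) + L(S((4 + 6)*(-2)))) = 1/(√(17650 + 15637) + ((4 + 6)*(-2))³*(4 + ((4 + 6)*(-2))³)) = 1/(√33287 + (10*(-2))³*(4 + (10*(-2))³)) = 1/(√33287 + (-20)³*(4 + (-20)³)) = 1/(√33287 - 8000*(4 - 8000)) = 1/(√33287 - 8000*(-7996)) = 1/(√33287 + 63968000) = 1/(63968000 + √33287)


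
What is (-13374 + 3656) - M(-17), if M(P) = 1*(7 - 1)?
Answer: -9724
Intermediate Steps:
M(P) = 6 (M(P) = 1*6 = 6)
(-13374 + 3656) - M(-17) = (-13374 + 3656) - 1*6 = -9718 - 6 = -9724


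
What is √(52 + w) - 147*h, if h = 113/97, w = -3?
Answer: -15932/97 ≈ -164.25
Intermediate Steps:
h = 113/97 (h = 113*(1/97) = 113/97 ≈ 1.1649)
√(52 + w) - 147*h = √(52 - 3) - 147*113/97 = √49 - 16611/97 = 7 - 16611/97 = -15932/97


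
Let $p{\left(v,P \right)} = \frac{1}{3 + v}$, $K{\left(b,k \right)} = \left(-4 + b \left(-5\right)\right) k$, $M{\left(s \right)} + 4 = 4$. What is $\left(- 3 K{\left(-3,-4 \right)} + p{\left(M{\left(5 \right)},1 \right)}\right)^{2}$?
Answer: $\frac{157609}{9} \approx 17512.0$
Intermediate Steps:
$M{\left(s \right)} = 0$ ($M{\left(s \right)} = -4 + 4 = 0$)
$K{\left(b,k \right)} = k \left(-4 - 5 b\right)$ ($K{\left(b,k \right)} = \left(-4 - 5 b\right) k = k \left(-4 - 5 b\right)$)
$\left(- 3 K{\left(-3,-4 \right)} + p{\left(M{\left(5 \right)},1 \right)}\right)^{2} = \left(- 3 \left(\left(-1\right) \left(-4\right) \left(4 + 5 \left(-3\right)\right)\right) + \frac{1}{3 + 0}\right)^{2} = \left(- 3 \left(\left(-1\right) \left(-4\right) \left(4 - 15\right)\right) + \frac{1}{3}\right)^{2} = \left(- 3 \left(\left(-1\right) \left(-4\right) \left(-11\right)\right) + \frac{1}{3}\right)^{2} = \left(\left(-3\right) \left(-44\right) + \frac{1}{3}\right)^{2} = \left(132 + \frac{1}{3}\right)^{2} = \left(\frac{397}{3}\right)^{2} = \frac{157609}{9}$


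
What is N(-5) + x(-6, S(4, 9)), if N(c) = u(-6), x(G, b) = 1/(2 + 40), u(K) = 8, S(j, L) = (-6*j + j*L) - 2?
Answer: 337/42 ≈ 8.0238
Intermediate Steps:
S(j, L) = -2 - 6*j + L*j (S(j, L) = (-6*j + L*j) - 2 = -2 - 6*j + L*j)
x(G, b) = 1/42
N(c) = 8
N(-5) + x(-6, S(4, 9)) = 8 + 1/42 = 337/42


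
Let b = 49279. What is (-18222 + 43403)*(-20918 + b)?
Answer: 714158341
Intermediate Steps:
(-18222 + 43403)*(-20918 + b) = (-18222 + 43403)*(-20918 + 49279) = 25181*28361 = 714158341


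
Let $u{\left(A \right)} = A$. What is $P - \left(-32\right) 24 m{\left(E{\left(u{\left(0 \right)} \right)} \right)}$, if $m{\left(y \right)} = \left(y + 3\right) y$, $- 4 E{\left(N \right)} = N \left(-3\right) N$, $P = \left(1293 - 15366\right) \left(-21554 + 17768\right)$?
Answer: $53280378$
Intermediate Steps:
$P = 53280378$ ($P = \left(-14073\right) \left(-3786\right) = 53280378$)
$E{\left(N \right)} = \frac{3 N^{2}}{4}$ ($E{\left(N \right)} = - \frac{N \left(-3\right) N}{4} = - \frac{- 3 N N}{4} = - \frac{\left(-3\right) N^{2}}{4} = \frac{3 N^{2}}{4}$)
$m{\left(y \right)} = y \left(3 + y\right)$ ($m{\left(y \right)} = \left(3 + y\right) y = y \left(3 + y\right)$)
$P - \left(-32\right) 24 m{\left(E{\left(u{\left(0 \right)} \right)} \right)} = 53280378 - \left(-32\right) 24 \frac{3 \cdot 0^{2}}{4} \left(3 + \frac{3 \cdot 0^{2}}{4}\right) = 53280378 - - 768 \cdot \frac{3}{4} \cdot 0 \left(3 + \frac{3}{4} \cdot 0\right) = 53280378 - - 768 \cdot 0 \left(3 + 0\right) = 53280378 - - 768 \cdot 0 \cdot 3 = 53280378 - \left(-768\right) 0 = 53280378 - 0 = 53280378 + 0 = 53280378$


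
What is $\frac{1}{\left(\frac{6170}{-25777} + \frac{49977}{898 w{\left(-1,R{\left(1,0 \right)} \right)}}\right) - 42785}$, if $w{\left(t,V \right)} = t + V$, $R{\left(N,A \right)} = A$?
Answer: $- \frac{23147746}{991670110399} \approx -2.3342 \cdot 10^{-5}$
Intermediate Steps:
$w{\left(t,V \right)} = V + t$
$\frac{1}{\left(\frac{6170}{-25777} + \frac{49977}{898 w{\left(-1,R{\left(1,0 \right)} \right)}}\right) - 42785} = \frac{1}{\left(\frac{6170}{-25777} + \frac{49977}{898 \left(0 - 1\right)}\right) - 42785} = \frac{1}{\left(6170 \left(- \frac{1}{25777}\right) + \frac{49977}{898 \left(-1\right)}\right) - 42785} = \frac{1}{\left(- \frac{6170}{25777} + \frac{49977}{-898}\right) - 42785} = \frac{1}{\left(- \frac{6170}{25777} + 49977 \left(- \frac{1}{898}\right)\right) - 42785} = \frac{1}{\left(- \frac{6170}{25777} - \frac{49977}{898}\right) - 42785} = \frac{1}{- \frac{1293797789}{23147746} - 42785} = \frac{1}{- \frac{991670110399}{23147746}} = - \frac{23147746}{991670110399}$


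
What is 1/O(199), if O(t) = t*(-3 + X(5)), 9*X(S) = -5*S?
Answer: -9/10348 ≈ -0.00086973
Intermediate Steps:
X(S) = -5*S/9 (X(S) = (-5*S)/9 = -5*S/9)
O(t) = -52*t/9 (O(t) = t*(-3 - 5/9*5) = t*(-3 - 25/9) = t*(-52/9) = -52*t/9)
1/O(199) = 1/(-52/9*199) = 1/(-10348/9) = -9/10348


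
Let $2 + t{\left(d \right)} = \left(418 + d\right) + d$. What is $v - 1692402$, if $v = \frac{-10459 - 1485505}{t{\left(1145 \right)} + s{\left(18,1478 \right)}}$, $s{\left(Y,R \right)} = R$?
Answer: $- \frac{1770626483}{1046} \approx -1.6928 \cdot 10^{6}$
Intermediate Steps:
$t{\left(d \right)} = 416 + 2 d$ ($t{\left(d \right)} = -2 + \left(\left(418 + d\right) + d\right) = -2 + \left(418 + 2 d\right) = 416 + 2 d$)
$v = - \frac{373991}{1046}$ ($v = \frac{-10459 - 1485505}{\left(416 + 2 \cdot 1145\right) + 1478} = - \frac{1495964}{\left(416 + 2290\right) + 1478} = - \frac{1495964}{2706 + 1478} = - \frac{1495964}{4184} = \left(-1495964\right) \frac{1}{4184} = - \frac{373991}{1046} \approx -357.54$)
$v - 1692402 = - \frac{373991}{1046} - 1692402 = - \frac{1770626483}{1046}$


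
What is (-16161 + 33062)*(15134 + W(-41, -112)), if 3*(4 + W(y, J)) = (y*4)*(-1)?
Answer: 769908154/3 ≈ 2.5664e+8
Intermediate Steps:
W(y, J) = -4 - 4*y/3 (W(y, J) = -4 + ((y*4)*(-1))/3 = -4 + ((4*y)*(-1))/3 = -4 + (-4*y)/3 = -4 - 4*y/3)
(-16161 + 33062)*(15134 + W(-41, -112)) = (-16161 + 33062)*(15134 + (-4 - 4/3*(-41))) = 16901*(15134 + (-4 + 164/3)) = 16901*(15134 + 152/3) = 16901*(45554/3) = 769908154/3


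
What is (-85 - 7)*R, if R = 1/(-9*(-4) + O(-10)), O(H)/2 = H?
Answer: -23/4 ≈ -5.7500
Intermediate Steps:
O(H) = 2*H
R = 1/16 (R = 1/(-9*(-4) + 2*(-10)) = 1/(36 - 20) = 1/16 ≈ 0.062500)
(-85 - 7)*R = (-85 - 7)*(1/16) = -92*1/16 = -23/4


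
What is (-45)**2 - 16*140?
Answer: -215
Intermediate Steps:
(-45)**2 - 16*140 = 2025 - 2240 = -215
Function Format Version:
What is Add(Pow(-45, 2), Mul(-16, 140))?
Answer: -215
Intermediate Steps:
Add(Pow(-45, 2), Mul(-16, 140)) = Add(2025, -2240) = -215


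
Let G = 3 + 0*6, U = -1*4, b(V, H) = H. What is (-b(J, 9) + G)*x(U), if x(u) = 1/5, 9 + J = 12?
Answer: -6/5 ≈ -1.2000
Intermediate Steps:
J = 3 (J = -9 + 12 = 3)
U = -4
G = 3 (G = 3 + 0 = 3)
x(u) = 1/5
(-b(J, 9) + G)*x(U) = (-1*9 + 3)*(1/5) = (-9 + 3)*(1/5) = -6*1/5 = -6/5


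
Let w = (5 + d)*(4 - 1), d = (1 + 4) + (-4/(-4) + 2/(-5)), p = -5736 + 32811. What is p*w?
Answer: 860985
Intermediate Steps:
p = 27075
d = 28/5 (d = 5 + (-4*(-1/4) + 2*(-1/5)) = 5 + (1 - 2/5) = 5 + 3/5 = 28/5 ≈ 5.6000)
w = 159/5 (w = (5 + 28/5)*(4 - 1) = (53/5)*3 = 159/5 ≈ 31.800)
p*w = 27075*(159/5) = 860985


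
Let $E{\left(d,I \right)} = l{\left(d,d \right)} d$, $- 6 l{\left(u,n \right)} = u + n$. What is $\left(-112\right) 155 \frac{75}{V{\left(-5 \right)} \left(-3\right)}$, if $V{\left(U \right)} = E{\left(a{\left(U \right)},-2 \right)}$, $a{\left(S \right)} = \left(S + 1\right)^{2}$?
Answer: $- \frac{81375}{16} \approx -5085.9$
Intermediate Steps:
$a{\left(S \right)} = \left(1 + S\right)^{2}$
$l{\left(u,n \right)} = - \frac{n}{6} - \frac{u}{6}$ ($l{\left(u,n \right)} = - \frac{u + n}{6} = - \frac{n + u}{6} = - \frac{n}{6} - \frac{u}{6}$)
$E{\left(d,I \right)} = - \frac{d^{2}}{3}$ ($E{\left(d,I \right)} = \left(- \frac{d}{6} - \frac{d}{6}\right) d = - \frac{d}{3} d = - \frac{d^{2}}{3}$)
$V{\left(U \right)} = - \frac{\left(1 + U\right)^{4}}{3}$ ($V{\left(U \right)} = - \frac{\left(\left(1 + U\right)^{2}\right)^{2}}{3} = - \frac{\left(1 + U\right)^{4}}{3}$)
$\left(-112\right) 155 \frac{75}{V{\left(-5 \right)} \left(-3\right)} = \left(-112\right) 155 \frac{75}{- \frac{\left(1 - 5\right)^{4}}{3} \left(-3\right)} = - 17360 \frac{75}{- \frac{\left(-4\right)^{4}}{3} \left(-3\right)} = - 17360 \frac{75}{\left(- \frac{1}{3}\right) 256 \left(-3\right)} = - 17360 \frac{75}{\left(- \frac{256}{3}\right) \left(-3\right)} = - 17360 \cdot \frac{75}{256} = - 17360 \cdot 75 \cdot \frac{1}{256} = \left(-17360\right) \frac{75}{256} = - \frac{81375}{16}$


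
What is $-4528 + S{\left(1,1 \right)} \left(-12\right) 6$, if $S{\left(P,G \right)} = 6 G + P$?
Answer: $-5032$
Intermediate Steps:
$S{\left(P,G \right)} = P + 6 G$
$-4528 + S{\left(1,1 \right)} \left(-12\right) 6 = -4528 + \left(1 + 6 \cdot 1\right) \left(-12\right) 6 = -4528 + \left(1 + 6\right) \left(-12\right) 6 = -4528 + 7 \left(-12\right) 6 = -4528 - 504 = -5032$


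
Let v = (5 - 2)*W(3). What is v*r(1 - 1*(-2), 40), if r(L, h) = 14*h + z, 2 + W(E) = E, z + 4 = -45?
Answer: 1533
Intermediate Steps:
z = -49 (z = -4 - 45 = -49)
W(E) = -2 + E
r(L, h) = -49 + 14*h (r(L, h) = 14*h - 49 = -49 + 14*h)
v = 3 (v = (5 - 2)*(-2 + 3) = 3*1 = 3)
v*r(1 - 1*(-2), 40) = 3*(-49 + 14*40) = 3*(-49 + 560) = 3*511 = 1533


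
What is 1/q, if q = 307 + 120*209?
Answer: 1/25387 ≈ 3.9390e-5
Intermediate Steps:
q = 25387 (q = 307 + 25080 = 25387)
1/q = 1/25387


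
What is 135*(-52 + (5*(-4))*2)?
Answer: -12420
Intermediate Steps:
135*(-52 + (5*(-4))*2) = 135*(-52 - 20*2) = 135*(-52 - 40) = 135*(-92) = -12420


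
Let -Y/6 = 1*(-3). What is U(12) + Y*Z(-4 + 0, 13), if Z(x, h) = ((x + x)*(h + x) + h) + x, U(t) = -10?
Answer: -1144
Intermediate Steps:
Z(x, h) = h + x + 2*x*(h + x) (Z(x, h) = ((2*x)*(h + x) + h) + x = (2*x*(h + x) + h) + x = (h + 2*x*(h + x)) + x = h + x + 2*x*(h + x))
Y = 18 (Y = -6*(-3) = 18)
U(12) + Y*Z(-4 + 0, 13) = -10 + 18*(13 + (-4 + 0) + 2*(-4 + 0)² + 2*13*(-4 + 0)) = -10 + 18*(13 - 4 + 2*(-4)² + 2*13*(-4)) = -10 + 18*(13 - 4 + 2*16 - 104) = -10 + 18*(13 - 4 + 32 - 104) = -10 + 18*(-63) = -10 - 1134 = -1144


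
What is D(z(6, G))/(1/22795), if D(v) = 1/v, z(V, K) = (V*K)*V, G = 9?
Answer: 22795/324 ≈ 70.355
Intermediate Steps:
z(V, K) = K*V**2 (z(V, K) = (K*V)*V = K*V**2)
D(z(6, G))/(1/22795) = 1/(((9*6**2))*(1/22795)) = 1/(((9*36))*(1/22795)) = 22795/324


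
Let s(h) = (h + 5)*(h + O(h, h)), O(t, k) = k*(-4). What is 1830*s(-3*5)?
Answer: -823500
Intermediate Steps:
O(t, k) = -4*k
s(h) = -3*h*(5 + h) (s(h) = (h + 5)*(h - 4*h) = (5 + h)*(-3*h) = -3*h*(5 + h))
1830*s(-3*5) = 1830*(3*(-3*5)*(-5 - (-3)*5)) = 1830*(3*(-15)*(-5 - 1*(-15))) = 1830*(3*(-15)*(-5 + 15)) = 1830*(3*(-15)*10) = 1830*(-450) = -823500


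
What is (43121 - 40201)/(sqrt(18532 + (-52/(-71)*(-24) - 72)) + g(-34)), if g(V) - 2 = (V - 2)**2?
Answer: 33637670/14788959 - 9490*sqrt(137527)/14788959 ≈ 2.0365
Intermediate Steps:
g(V) = 2 + (-2 + V)**2 (g(V) = 2 + (V - 2)**2 = 2 + (-2 + V)**2)
(43121 - 40201)/(sqrt(18532 + (-52/(-71)*(-24) - 72)) + g(-34)) = (43121 - 40201)/(sqrt(18532 + (-52/(-71)*(-24) - 72)) + (2 + (-2 - 34)**2)) = 2920/(sqrt(18532 + (-52*(-1/71)*(-24) - 72)) + (2 + (-36)**2)) = 2920/(sqrt(18532 + ((52/71)*(-24) - 72)) + (2 + 1296)) = 2920/(sqrt(18532 + (-1248/71 - 72)) + 1298) = 2920/(sqrt(18532 - 6360/71) + 1298) = 2920/(sqrt(1309412/71) + 1298) = 2920/(26*sqrt(137527)/71 + 1298) = 2920/(1298 + 26*sqrt(137527)/71)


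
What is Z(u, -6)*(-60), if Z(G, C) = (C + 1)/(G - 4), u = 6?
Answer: 150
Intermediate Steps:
Z(G, C) = (1 + C)/(-4 + G)
Z(u, -6)*(-60) = ((1 - 6)/(-4 + 6))*(-60) = (-5/2)*(-60) = ((½)*(-5))*(-60) = -5/2*(-60) = 150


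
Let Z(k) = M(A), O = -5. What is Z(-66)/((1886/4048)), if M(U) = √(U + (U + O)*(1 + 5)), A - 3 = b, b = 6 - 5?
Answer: 88*I*√2/41 ≈ 3.0354*I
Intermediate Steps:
b = 1
A = 4 (A = 3 + 1 = 4)
M(U) = √(-30 + 7*U) (M(U) = √(U + (U - 5)*(1 + 5)) = √(U + (-5 + U)*6) = √(U + (-30 + 6*U)) = √(-30 + 7*U))
Z(k) = I*√2 (Z(k) = √(-30 + 7*4) = √(-30 + 28) = √(-2) = I*√2)
Z(-66)/((1886/4048)) = (I*√2)/((1886/4048)) = (I*√2)/((1886*(1/4048))) = (I*√2)/(41/88) = (I*√2)*(88/41) = 88*I*√2/41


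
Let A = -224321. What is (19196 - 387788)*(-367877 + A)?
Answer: 218279445216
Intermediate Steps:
(19196 - 387788)*(-367877 + A) = (19196 - 387788)*(-367877 - 224321) = -368592*(-592198) = 218279445216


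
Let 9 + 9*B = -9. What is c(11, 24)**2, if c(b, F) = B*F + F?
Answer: 576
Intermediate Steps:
B = -2 (B = -1 + (1/9)*(-9) = -1 - 1 = -2)
c(b, F) = -F (c(b, F) = -2*F + F = -F)
c(11, 24)**2 = (-1*24)**2 = (-24)**2 = 576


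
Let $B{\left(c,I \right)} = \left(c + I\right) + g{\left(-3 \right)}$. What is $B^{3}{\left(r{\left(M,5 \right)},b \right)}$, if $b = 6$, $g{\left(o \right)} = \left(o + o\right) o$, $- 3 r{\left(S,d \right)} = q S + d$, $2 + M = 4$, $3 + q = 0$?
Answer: $\frac{389017}{27} \approx 14408.0$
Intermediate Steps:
$q = -3$ ($q = -3 + 0 = -3$)
$M = 2$ ($M = -2 + 4 = 2$)
$r{\left(S,d \right)} = S - \frac{d}{3}$ ($r{\left(S,d \right)} = - \frac{- 3 S + d}{3} = - \frac{d - 3 S}{3} = S - \frac{d}{3}$)
$g{\left(o \right)} = 2 o^{2}$ ($g{\left(o \right)} = 2 o o = 2 o^{2}$)
$B{\left(c,I \right)} = 18 + I + c$ ($B{\left(c,I \right)} = \left(c + I\right) + 2 \left(-3\right)^{2} = \left(I + c\right) + 2 \cdot 9 = \left(I + c\right) + 18 = 18 + I + c$)
$B^{3}{\left(r{\left(M,5 \right)},b \right)} = \left(18 + 6 + \left(2 - \frac{5}{3}\right)\right)^{3} = \left(18 + 6 + \frac{1}{3}\right)^{3} = \left(\frac{73}{3}\right)^{3} = \frac{389017}{27}$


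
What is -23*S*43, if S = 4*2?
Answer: -7912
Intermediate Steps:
S = 8
-23*S*43 = -23*8*43 = -184*43 = -7912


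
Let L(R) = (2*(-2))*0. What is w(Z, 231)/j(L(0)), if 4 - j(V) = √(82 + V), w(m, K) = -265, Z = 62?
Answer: 530/33 + 265*√82/66 ≈ 52.419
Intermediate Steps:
L(R) = 0 (L(R) = -4*0 = 0)
j(V) = 4 - √(82 + V)
w(Z, 231)/j(L(0)) = -265/(4 - √(82 + 0)) = -265/(4 - √82)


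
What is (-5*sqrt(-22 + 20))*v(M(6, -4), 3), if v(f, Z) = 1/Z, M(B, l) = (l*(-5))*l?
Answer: -5*I*sqrt(2)/3 ≈ -2.357*I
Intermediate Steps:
M(B, l) = -5*l**2 (M(B, l) = (-5*l)*l = -5*l**2)
(-5*sqrt(-22 + 20))*v(M(6, -4), 3) = -5*sqrt(-22 + 20)/3 = -5*I*sqrt(2)*(1/3) = -5*I*sqrt(2)/3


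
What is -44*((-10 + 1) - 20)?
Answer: 1276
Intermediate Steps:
-44*((-10 + 1) - 20) = -44*(-9 - 20) = -44*(-29) = 1276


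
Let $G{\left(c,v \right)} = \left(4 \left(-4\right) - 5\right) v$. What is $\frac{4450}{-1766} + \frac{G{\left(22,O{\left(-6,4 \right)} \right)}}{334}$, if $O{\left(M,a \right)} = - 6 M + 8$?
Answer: $- \frac{779521}{147461} \approx -5.2863$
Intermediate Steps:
$O{\left(M,a \right)} = 8 - 6 M$
$G{\left(c,v \right)} = - 21 v$ ($G{\left(c,v \right)} = \left(-16 - 5\right) v = - 21 v$)
$\frac{4450}{-1766} + \frac{G{\left(22,O{\left(-6,4 \right)} \right)}}{334} = \frac{4450}{-1766} + \frac{\left(-21\right) \left(8 - -36\right)}{334} = 4450 \left(- \frac{1}{1766}\right) + - 21 \left(8 + 36\right) \frac{1}{334} = - \frac{2225}{883} + \left(-21\right) 44 \cdot \frac{1}{334} = - \frac{2225}{883} - \frac{462}{167} = - \frac{779521}{147461}$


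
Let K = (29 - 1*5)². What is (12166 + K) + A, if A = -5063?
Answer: 7679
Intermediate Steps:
K = 576 (K = (29 - 5)² = 24² = 576)
(12166 + K) + A = (12166 + 576) - 5063 = 12742 - 5063 = 7679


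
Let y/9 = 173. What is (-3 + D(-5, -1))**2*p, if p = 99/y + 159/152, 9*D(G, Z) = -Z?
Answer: 4931251/532494 ≈ 9.2607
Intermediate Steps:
D(G, Z) = -Z/9 (D(G, Z) = (-Z)/9 = -Z/9)
y = 1557 (y = 9*173 = 1557)
p = 29179/26296 (p = 99/1557 + 159/152 = 99*(1/1557) + 159*(1/152) = 11/173 + 159/152 = 29179/26296 ≈ 1.1096)
(-3 + D(-5, -1))**2*p = (-3 - 1/9*(-1))**2*(29179/26296) = (-3 + 1/9)**2*(29179/26296) = (-26/9)**2*(29179/26296) = (676/81)*(29179/26296) = 4931251/532494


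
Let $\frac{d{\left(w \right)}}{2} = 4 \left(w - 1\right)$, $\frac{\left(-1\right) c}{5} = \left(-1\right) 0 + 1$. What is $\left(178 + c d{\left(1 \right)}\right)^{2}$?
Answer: $31684$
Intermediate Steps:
$c = -5$ ($c = - 5 \left(\left(-1\right) 0 + 1\right) = - 5 \left(0 + 1\right) = \left(-5\right) 1 = -5$)
$d{\left(w \right)} = -8 + 8 w$ ($d{\left(w \right)} = 2 \cdot 4 \left(w - 1\right) = 2 \cdot 4 \left(-1 + w\right) = 2 \left(-4 + 4 w\right) = -8 + 8 w$)
$\left(178 + c d{\left(1 \right)}\right)^{2} = \left(178 - 5 \left(-8 + 8 \cdot 1\right)\right)^{2} = \left(178 - 5 \left(-8 + 8\right)\right)^{2} = \left(178 - 0\right)^{2} = \left(178 + 0\right)^{2} = 178^{2} = 31684$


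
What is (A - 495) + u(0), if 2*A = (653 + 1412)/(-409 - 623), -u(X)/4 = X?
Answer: -1023745/2064 ≈ -496.00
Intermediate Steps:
u(X) = -4*X
A = -2065/2064 (A = ((653 + 1412)/(-409 - 623))/2 = (2065/(-1032))/2 = (2065*(-1/1032))/2 = (½)*(-2065/1032) = -2065/2064 ≈ -1.0005)
(A - 495) + u(0) = (-2065/2064 - 495) - 4*0 = -1023745/2064 + 0 = -1023745/2064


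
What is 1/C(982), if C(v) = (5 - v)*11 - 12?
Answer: -1/10759 ≈ -9.2945e-5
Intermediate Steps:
C(v) = 43 - 11*v (C(v) = (55 - 11*v) - 12 = 43 - 11*v)
1/C(982) = 1/(43 - 11*982) = 1/(43 - 10802) = 1/(-10759) = -1/10759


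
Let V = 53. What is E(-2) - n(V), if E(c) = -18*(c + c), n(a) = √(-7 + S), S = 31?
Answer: 72 - 2*√6 ≈ 67.101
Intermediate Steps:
n(a) = 2*√6 (n(a) = √(-7 + 31) = √24 = 2*√6)
E(c) = -36*c
E(-2) - n(V) = -36*(-2) - 2*√6 = 72 - 2*√6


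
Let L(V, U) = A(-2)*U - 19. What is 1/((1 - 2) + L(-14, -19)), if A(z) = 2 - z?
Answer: -1/96 ≈ -0.010417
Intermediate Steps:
L(V, U) = -19 + 4*U (L(V, U) = (2 - 1*(-2))*U - 19 = (2 + 2)*U - 19 = 4*U - 19 = -19 + 4*U)
1/((1 - 2) + L(-14, -19)) = 1/((1 - 2) + (-19 + 4*(-19))) = 1/(-1 + (-19 - 76)) = 1/(-1 - 95) = 1/(-96) = -1/96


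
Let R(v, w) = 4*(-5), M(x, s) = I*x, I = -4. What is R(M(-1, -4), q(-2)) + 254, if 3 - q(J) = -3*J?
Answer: 234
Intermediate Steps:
q(J) = 3 + 3*J (q(J) = 3 - (-3)*J = 3 + 3*J)
M(x, s) = -4*x
R(v, w) = -20
R(M(-1, -4), q(-2)) + 254 = -20 + 254 = 234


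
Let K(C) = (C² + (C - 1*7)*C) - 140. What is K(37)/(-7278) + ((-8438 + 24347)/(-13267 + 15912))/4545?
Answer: -1037131899/3240468850 ≈ -0.32006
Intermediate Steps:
K(C) = -140 + C² + C*(-7 + C) (K(C) = (C² + (C - 7)*C) - 140 = (C² + (-7 + C)*C) - 140 = (C² + C*(-7 + C)) - 140 = -140 + C² + C*(-7 + C))
K(37)/(-7278) + ((-8438 + 24347)/(-13267 + 15912))/4545 = (-140 - 7*37 + 2*37²)/(-7278) + ((-8438 + 24347)/(-13267 + 15912))/4545 = (-140 - 259 + 2*1369)*(-1/7278) + (15909/2645)*(1/4545) = (-140 - 259 + 2738)*(-1/7278) + (15909*(1/2645))*(1/4545) = 2339*(-1/7278) + (15909/2645)*(1/4545) = -2339/7278 + 5303/4007175 = -1037131899/3240468850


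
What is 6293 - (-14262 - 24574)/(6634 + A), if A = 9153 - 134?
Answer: 98543165/15653 ≈ 6295.5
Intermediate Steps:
A = 9019
6293 - (-14262 - 24574)/(6634 + A) = 6293 - (-14262 - 24574)/(6634 + 9019) = 6293 - (-38836)/15653 = 6293 - 1*(-38836/15653) = 6293 + 38836/15653 = 98543165/15653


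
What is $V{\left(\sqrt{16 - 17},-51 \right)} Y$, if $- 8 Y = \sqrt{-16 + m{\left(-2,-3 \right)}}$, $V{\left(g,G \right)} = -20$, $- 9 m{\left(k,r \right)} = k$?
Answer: $\frac{5 i \sqrt{142}}{6} \approx 9.9303 i$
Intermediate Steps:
$m{\left(k,r \right)} = - \frac{k}{9}$
$Y = - \frac{i \sqrt{142}}{24}$ ($Y = - \frac{\sqrt{-16 - - \frac{2}{9}}}{8} = - \frac{\sqrt{-16 + \frac{2}{9}}}{8} = - \frac{\sqrt{- \frac{142}{9}}}{8} = - \frac{\frac{1}{3} i \sqrt{142}}{8} = - \frac{i \sqrt{142}}{24} \approx - 0.49652 i$)
$V{\left(\sqrt{16 - 17},-51 \right)} Y = - 20 \left(- \frac{i \sqrt{142}}{24}\right) = \frac{5 i \sqrt{142}}{6}$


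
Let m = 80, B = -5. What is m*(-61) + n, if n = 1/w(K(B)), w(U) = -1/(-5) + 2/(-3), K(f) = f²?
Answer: -34175/7 ≈ -4882.1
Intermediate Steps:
w(U) = -7/15 (w(U) = -1*(-⅕) + 2*(-⅓) = ⅕ - ⅔ = -7/15)
n = -15/7 (n = 1/(-7/15) = -15/7 ≈ -2.1429)
m*(-61) + n = 80*(-61) - 15/7 = -4880 - 15/7 = -34175/7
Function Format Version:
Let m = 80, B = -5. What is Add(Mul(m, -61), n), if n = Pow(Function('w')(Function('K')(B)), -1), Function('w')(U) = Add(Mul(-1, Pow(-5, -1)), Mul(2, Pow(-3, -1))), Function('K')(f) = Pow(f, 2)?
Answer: Rational(-34175, 7) ≈ -4882.1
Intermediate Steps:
Function('w')(U) = Rational(-7, 15) (Function('w')(U) = Add(Mul(-1, Rational(-1, 5)), Mul(2, Rational(-1, 3))) = Add(Rational(1, 5), Rational(-2, 3)) = Rational(-7, 15))
n = Rational(-15, 7) (n = Pow(Rational(-7, 15), -1) = Rational(-15, 7) ≈ -2.1429)
Add(Mul(m, -61), n) = Add(Mul(80, -61), Rational(-15, 7)) = Add(-4880, Rational(-15, 7)) = Rational(-34175, 7)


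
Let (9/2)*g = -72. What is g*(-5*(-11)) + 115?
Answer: -765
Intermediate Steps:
g = -16 (g = (2/9)*(-72) = -16)
g*(-5*(-11)) + 115 = -(-80)*(-11) + 115 = -16*55 + 115 = -880 + 115 = -765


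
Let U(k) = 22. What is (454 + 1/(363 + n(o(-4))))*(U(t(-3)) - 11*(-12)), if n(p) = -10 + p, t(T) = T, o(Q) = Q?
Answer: 24400838/349 ≈ 69917.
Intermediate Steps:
(454 + 1/(363 + n(o(-4))))*(U(t(-3)) - 11*(-12)) = (454 + 1/(363 + (-10 - 4)))*(22 - 11*(-12)) = (454 + 1/(363 - 14))*(22 + 132) = (454 + 1/349)*154 = (158447/349)*154 = 24400838/349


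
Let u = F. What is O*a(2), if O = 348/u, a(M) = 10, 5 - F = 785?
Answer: -58/13 ≈ -4.4615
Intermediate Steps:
F = -780 (F = 5 - 1*785 = 5 - 785 = -780)
u = -780
O = -29/65 (O = 348/(-780) = 348*(-1/780) = -29/65 ≈ -0.44615)
O*a(2) = -29/65*10 = -58/13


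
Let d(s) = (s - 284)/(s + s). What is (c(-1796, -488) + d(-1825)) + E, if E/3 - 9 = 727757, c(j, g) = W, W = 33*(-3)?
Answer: 7968678459/3650 ≈ 2.1832e+6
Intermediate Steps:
W = -99
c(j, g) = -99
E = 2183298 (E = 27 + 3*727757 = 27 + 2183271 = 2183298)
d(s) = (-284 + s)/(2*s) (d(s) = (-284 + s)/((2*s)) = (-284 + s)*(1/(2*s)) = (-284 + s)/(2*s))
(c(-1796, -488) + d(-1825)) + E = (-99 + (½)*(-284 - 1825)/(-1825)) + 2183298 = (-99 + (½)*(-1/1825)*(-2109)) + 2183298 = (-99 + 2109/3650) + 2183298 = -359241/3650 + 2183298 = 7968678459/3650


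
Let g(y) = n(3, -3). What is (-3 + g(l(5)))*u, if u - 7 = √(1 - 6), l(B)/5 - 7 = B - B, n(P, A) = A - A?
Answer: -21 - 3*I*√5 ≈ -21.0 - 6.7082*I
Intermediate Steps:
n(P, A) = 0
l(B) = 35 (l(B) = 35 + 5*(B - B) = 35 + 5*0 = 35 + 0 = 35)
g(y) = 0
u = 7 + I*√5 (u = 7 + √(1 - 6) = 7 + √(-5) = 7 + I*√5 ≈ 7.0 + 2.2361*I)
(-3 + g(l(5)))*u = (-3 + 0)*(7 + I*√5) = -3*(7 + I*√5) = -21 - 3*I*√5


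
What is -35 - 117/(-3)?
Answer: 4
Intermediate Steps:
-35 - 117/(-3) = -35 - 1/3*(-117) = -35 + 39 = 4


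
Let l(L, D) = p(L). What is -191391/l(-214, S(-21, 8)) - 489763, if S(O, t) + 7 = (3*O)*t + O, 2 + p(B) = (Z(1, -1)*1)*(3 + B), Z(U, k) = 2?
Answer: -207468121/424 ≈ -4.8931e+5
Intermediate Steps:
p(B) = 4 + 2*B (p(B) = -2 + (2*1)*(3 + B) = -2 + 2*(3 + B) = -2 + (6 + 2*B) = 4 + 2*B)
S(O, t) = -7 + O + 3*O*t (S(O, t) = -7 + ((3*O)*t + O) = -7 + (3*O*t + O) = -7 + (O + 3*O*t) = -7 + O + 3*O*t)
l(L, D) = 4 + 2*L
-191391/l(-214, S(-21, 8)) - 489763 = -191391/(4 + 2*(-214)) - 489763 = -191391/(4 - 428) - 489763 = -191391/(-424) - 489763 = -191391*(-1/424) - 489763 = 191391/424 - 489763 = -207468121/424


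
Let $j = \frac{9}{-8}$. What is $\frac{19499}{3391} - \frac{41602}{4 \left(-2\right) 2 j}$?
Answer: $- \frac{70360700}{30519} \approx -2305.5$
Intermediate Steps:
$j = - \frac{9}{8}$ ($j = 9 \left(- \frac{1}{8}\right) = - \frac{9}{8} \approx -1.125$)
$\frac{19499}{3391} - \frac{41602}{4 \left(-2\right) 2 j} = \frac{19499}{3391} - \frac{41602}{4 \left(-2\right) 2 \left(- \frac{9}{8}\right)} = 19499 \cdot \frac{1}{3391} - \frac{41602}{4 \left(\left(-4\right) \left(- \frac{9}{8}\right)\right)} = \frac{19499}{3391} - \frac{41602}{4 \cdot \frac{9}{2}} = \frac{19499}{3391} - \frac{41602}{18} = \frac{19499}{3391} - \frac{20801}{9} = - \frac{70360700}{30519}$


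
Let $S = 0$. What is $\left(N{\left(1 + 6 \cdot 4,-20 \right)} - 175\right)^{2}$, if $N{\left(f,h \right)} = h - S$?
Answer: $38025$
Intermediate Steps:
$N{\left(f,h \right)} = h$ ($N{\left(f,h \right)} = h - 0 = h + 0 = h$)
$\left(N{\left(1 + 6 \cdot 4,-20 \right)} - 175\right)^{2} = \left(-20 - 175\right)^{2} = \left(-195\right)^{2} = 38025$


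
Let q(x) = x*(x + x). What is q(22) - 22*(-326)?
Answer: 8140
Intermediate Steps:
q(x) = 2*x² (q(x) = x*(2*x) = 2*x²)
q(22) - 22*(-326) = 2*22² - 22*(-326) = 2*484 + 7172 = 968 + 7172 = 8140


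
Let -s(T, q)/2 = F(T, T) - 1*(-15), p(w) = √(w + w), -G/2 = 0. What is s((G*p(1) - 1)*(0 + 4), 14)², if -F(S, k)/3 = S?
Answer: 2916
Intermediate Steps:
G = 0 (G = -2*0 = 0)
p(w) = √2*√w (p(w) = √(2*w) = √2*√w)
F(S, k) = -3*S
s(T, q) = -30 + 6*T (s(T, q) = -2*(-3*T - 1*(-15)) = -2*(-3*T + 15) = -2*(15 - 3*T) = -30 + 6*T)
s((G*p(1) - 1)*(0 + 4), 14)² = (-30 + 6*((0*(√2*√1) - 1)*(0 + 4)))² = (-30 + 6*((0*(√2*1) - 1)*4))² = (-30 + 6*((0*√2 - 1)*4))² = (-30 + 6*((0 - 1)*4))² = (-30 + 6*(-1*4))² = (-30 + 6*(-4))² = (-30 - 24)² = (-54)² = 2916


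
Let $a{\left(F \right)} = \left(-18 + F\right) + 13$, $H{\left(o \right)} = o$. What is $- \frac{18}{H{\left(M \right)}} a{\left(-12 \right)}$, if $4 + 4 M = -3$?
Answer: $- \frac{1224}{7} \approx -174.86$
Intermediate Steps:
$M = - \frac{7}{4}$ ($M = -1 + \frac{1}{4} \left(-3\right) = -1 - \frac{3}{4} = - \frac{7}{4} \approx -1.75$)
$a{\left(F \right)} = -5 + F$
$- \frac{18}{H{\left(M \right)}} a{\left(-12 \right)} = - \frac{18}{- \frac{7}{4}} \left(-5 - 12\right) = \left(-18\right) \left(- \frac{4}{7}\right) \left(-17\right) = \frac{72}{7} \left(-17\right) = - \frac{1224}{7}$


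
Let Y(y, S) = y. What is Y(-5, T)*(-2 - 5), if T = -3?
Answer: 35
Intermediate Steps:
Y(-5, T)*(-2 - 5) = -5*(-2 - 5) = -5*(-7) = 35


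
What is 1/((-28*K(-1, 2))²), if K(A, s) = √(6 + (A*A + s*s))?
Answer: 1/8624 ≈ 0.00011596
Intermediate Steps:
K(A, s) = √(6 + A² + s²) (K(A, s) = √(6 + (A² + s²)) = √(6 + A² + s²))
1/((-28*K(-1, 2))²) = 1/((-28*√(6 + (-1)² + 2²))²) = 1/((-28*√(6 + 1 + 4))²) = 1/((-28*√11)²) = 1/8624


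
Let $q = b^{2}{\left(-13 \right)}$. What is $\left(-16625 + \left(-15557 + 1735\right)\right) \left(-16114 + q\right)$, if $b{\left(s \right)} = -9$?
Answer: $488156751$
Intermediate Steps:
$q = 81$ ($q = \left(-9\right)^{2} = 81$)
$\left(-16625 + \left(-15557 + 1735\right)\right) \left(-16114 + q\right) = \left(-16625 + \left(-15557 + 1735\right)\right) \left(-16114 + 81\right) = \left(-16625 - 13822\right) \left(-16033\right) = \left(-30447\right) \left(-16033\right) = 488156751$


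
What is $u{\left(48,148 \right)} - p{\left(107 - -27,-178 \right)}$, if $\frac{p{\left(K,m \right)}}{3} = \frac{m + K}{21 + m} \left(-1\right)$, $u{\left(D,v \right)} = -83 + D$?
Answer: $- \frac{5363}{157} \approx -34.159$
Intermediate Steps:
$p{\left(K,m \right)} = - \frac{3 \left(K + m\right)}{21 + m}$ ($p{\left(K,m \right)} = 3 \frac{m + K}{21 + m} \left(-1\right) = 3 \frac{K + m}{21 + m} \left(-1\right) = 3 \left(- \frac{K + m}{21 + m}\right) = - \frac{3 \left(K + m\right)}{21 + m}$)
$u{\left(48,148 \right)} - p{\left(107 - -27,-178 \right)} = \left(-83 + 48\right) - \frac{3 \left(- (107 - -27) - -178\right)}{21 - 178} = -35 - \frac{3 \left(- (107 + 27) + 178\right)}{-157} = -35 - 3 \left(- \frac{1}{157}\right) \left(\left(-1\right) 134 + 178\right) = -35 - 3 \left(- \frac{1}{157}\right) \left(-134 + 178\right) = -35 - 3 \left(- \frac{1}{157}\right) 44 = -35 - - \frac{132}{157} = -35 + \frac{132}{157} = - \frac{5363}{157}$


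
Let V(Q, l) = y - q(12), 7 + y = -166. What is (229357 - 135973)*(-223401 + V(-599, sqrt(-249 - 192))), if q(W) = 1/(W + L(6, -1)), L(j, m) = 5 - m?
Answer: -20878239604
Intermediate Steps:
y = -173 (y = -7 - 166 = -173)
q(W) = 1/(6 + W) (q(W) = 1/(W + (5 - 1*(-1))) = 1/(W + (5 + 1)) = 1/(W + 6) = 1/(6 + W))
V(Q, l) = -3115/18 (V(Q, l) = -173 - 1/(6 + 12) = -173 - 1/18 = -3115/18)
(229357 - 135973)*(-223401 + V(-599, sqrt(-249 - 192))) = (229357 - 135973)*(-223401 - 3115/18) = 93384*(-4024333/18) = -20878239604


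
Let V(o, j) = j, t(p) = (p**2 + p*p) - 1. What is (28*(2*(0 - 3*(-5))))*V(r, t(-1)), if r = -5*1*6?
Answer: 840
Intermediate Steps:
t(p) = -1 + 2*p**2 (t(p) = (p**2 + p**2) - 1 = 2*p**2 - 1 = -1 + 2*p**2)
r = -30 (r = -5*6 = -30)
(28*(2*(0 - 3*(-5))))*V(r, t(-1)) = (28*(2*(0 - 3*(-5))))*(-1 + 2*(-1)**2) = (28*(2*(0 + 15)))*(-1 + 2*1) = (28*(2*15))*(-1 + 2) = (28*30)*1 = 840*1 = 840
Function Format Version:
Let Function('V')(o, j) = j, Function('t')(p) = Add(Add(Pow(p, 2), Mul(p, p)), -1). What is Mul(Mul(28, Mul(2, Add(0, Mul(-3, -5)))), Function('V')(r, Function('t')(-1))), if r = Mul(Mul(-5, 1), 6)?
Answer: 840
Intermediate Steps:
Function('t')(p) = Add(-1, Mul(2, Pow(p, 2))) (Function('t')(p) = Add(Add(Pow(p, 2), Pow(p, 2)), -1) = Add(Mul(2, Pow(p, 2)), -1) = Add(-1, Mul(2, Pow(p, 2))))
r = -30 (r = Mul(-5, 6) = -30)
Mul(Mul(28, Mul(2, Add(0, Mul(-3, -5)))), Function('V')(r, Function('t')(-1))) = Mul(Mul(28, Mul(2, Add(0, Mul(-3, -5)))), Add(-1, Mul(2, Pow(-1, 2)))) = Mul(Mul(28, Mul(2, Add(0, 15))), Add(-1, Mul(2, 1))) = Mul(Mul(28, Mul(2, 15)), Add(-1, 2)) = Mul(Mul(28, 30), 1) = Mul(840, 1) = 840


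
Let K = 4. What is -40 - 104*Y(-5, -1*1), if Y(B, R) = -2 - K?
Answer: 584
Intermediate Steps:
Y(B, R) = -6 (Y(B, R) = -2 - 1*4 = -2 - 4 = -6)
-40 - 104*Y(-5, -1*1) = -40 - 104*(-6) = -40 + 624 = 584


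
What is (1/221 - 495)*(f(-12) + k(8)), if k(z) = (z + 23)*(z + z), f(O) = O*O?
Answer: -70012160/221 ≈ -3.1680e+5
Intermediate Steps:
f(O) = O²
k(z) = 2*z*(23 + z) (k(z) = (23 + z)*(2*z) = 2*z*(23 + z))
(1/221 - 495)*(f(-12) + k(8)) = (1/221 - 495)*((-12)² + 2*8*(23 + 8)) = (1/221 - 495)*(144 + 2*8*31) = -109394*(144 + 496)/221 = -109394/221*640 = -70012160/221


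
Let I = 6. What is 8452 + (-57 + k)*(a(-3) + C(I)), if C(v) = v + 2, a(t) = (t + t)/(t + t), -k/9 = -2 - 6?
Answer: 8587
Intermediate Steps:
k = 72 (k = -9*(-2 - 6) = -9*(-8) = 72)
a(t) = 1 (a(t) = (2*t)/((2*t)) = (2*t)*(1/(2*t)) = 1)
C(v) = 2 + v
8452 + (-57 + k)*(a(-3) + C(I)) = 8452 + (-57 + 72)*(1 + (2 + 6)) = 8452 + 15*(1 + 8) = 8452 + 15*9 = 8452 + 135 = 8587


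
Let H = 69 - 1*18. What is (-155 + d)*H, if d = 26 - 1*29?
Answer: -8058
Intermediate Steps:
H = 51 (H = 69 - 18 = 51)
d = -3 (d = 26 - 29 = -3)
(-155 + d)*H = (-155 - 3)*51 = -158*51 = -8058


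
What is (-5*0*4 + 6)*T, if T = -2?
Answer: -12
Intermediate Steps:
(-5*0*4 + 6)*T = (-5*0*4 + 6)*(-2) = (0*4 + 6)*(-2) = (0 + 6)*(-2) = 6*(-2) = -12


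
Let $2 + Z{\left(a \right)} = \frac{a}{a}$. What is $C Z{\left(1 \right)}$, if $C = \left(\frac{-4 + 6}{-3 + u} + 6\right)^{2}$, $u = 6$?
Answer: $- \frac{400}{9} \approx -44.444$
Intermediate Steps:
$Z{\left(a \right)} = -1$ ($Z{\left(a \right)} = -2 + \frac{a}{a} = -2 + 1 = -1$)
$C = \frac{400}{9}$ ($C = \left(\frac{-4 + 6}{-3 + 6} + 6\right)^{2} = \left(\frac{2}{3} + 6\right)^{2} = \left(\frac{20}{3}\right)^{2} = \frac{400}{9} \approx 44.444$)
$C Z{\left(1 \right)} = \frac{400}{9} \left(-1\right) = - \frac{400}{9}$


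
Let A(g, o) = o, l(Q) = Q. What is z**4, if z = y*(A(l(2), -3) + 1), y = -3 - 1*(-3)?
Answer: 0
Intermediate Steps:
y = 0 (y = -3 + 3 = 0)
z = 0 (z = 0*(-3 + 1) = 0*(-2) = 0)
z**4 = 0**4 = 0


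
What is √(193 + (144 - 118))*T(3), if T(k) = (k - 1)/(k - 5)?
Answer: -√219 ≈ -14.799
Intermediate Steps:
T(k) = (-1 + k)/(-5 + k)
√(193 + (144 - 118))*T(3) = √(193 + (144 - 118))*((-1 + 3)/(-5 + 3)) = √(193 + 26)*(2/(-2)) = √219*(-½*2) = √219*(-1) = -√219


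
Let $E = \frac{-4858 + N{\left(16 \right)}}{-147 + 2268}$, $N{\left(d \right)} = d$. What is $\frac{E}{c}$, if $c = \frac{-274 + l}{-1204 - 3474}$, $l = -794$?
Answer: $- \frac{629191}{62923} \approx -9.9994$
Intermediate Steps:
$c = \frac{534}{2339}$ ($c = \frac{-274 - 794}{-1204 - 3474} = - \frac{1068}{-4678} = \left(-1068\right) \left(- \frac{1}{4678}\right) = \frac{534}{2339} \approx 0.2283$)
$E = - \frac{1614}{707}$ ($E = \frac{-4858 + 16}{-147 + 2268} = - \frac{4842}{2121} = \left(-4842\right) \frac{1}{2121} = - \frac{1614}{707} \approx -2.2829$)
$\frac{E}{c} = - \frac{1614}{707 \cdot \frac{534}{2339}} = \left(- \frac{1614}{707}\right) \frac{2339}{534} = - \frac{629191}{62923}$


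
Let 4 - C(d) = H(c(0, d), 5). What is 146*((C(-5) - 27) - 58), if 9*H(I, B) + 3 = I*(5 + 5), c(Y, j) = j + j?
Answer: -91396/9 ≈ -10155.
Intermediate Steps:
c(Y, j) = 2*j
H(I, B) = -⅓ + 10*I/9 (H(I, B) = -⅓ + (I*(5 + 5))/9 = -⅓ + (I*10)/9 = -⅓ + (10*I)/9 = -⅓ + 10*I/9)
C(d) = 13/3 - 20*d/9 (C(d) = 4 - (-⅓ + 10*(2*d)/9) = 4 - (-⅓ + 20*d/9) = 4 + (⅓ - 20*d/9) = 13/3 - 20*d/9)
146*((C(-5) - 27) - 58) = 146*(((13/3 - 20/9*(-5)) - 27) - 58) = 146*(((13/3 + 100/9) - 27) - 58) = 146*((139/9 - 27) - 58) = 146*(-104/9 - 58) = 146*(-626/9) = -91396/9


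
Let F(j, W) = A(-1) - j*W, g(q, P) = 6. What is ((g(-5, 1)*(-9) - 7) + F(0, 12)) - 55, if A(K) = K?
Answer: -117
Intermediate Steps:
F(j, W) = -1 - W*j (F(j, W) = -1 - j*W = -1 - W*j)
((g(-5, 1)*(-9) - 7) + F(0, 12)) - 55 = ((6*(-9) - 7) + (-1 - 1*12*0)) - 55 = ((-54 - 7) + (-1 + 0)) - 55 = (-61 - 1) - 55 = -62 - 55 = -117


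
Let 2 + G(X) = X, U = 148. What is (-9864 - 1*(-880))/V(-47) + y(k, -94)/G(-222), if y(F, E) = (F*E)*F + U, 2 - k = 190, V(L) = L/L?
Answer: 327443/56 ≈ 5847.2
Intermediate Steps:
G(X) = -2 + X
V(L) = 1
k = -188 (k = 2 - 1*190 = 2 - 190 = -188)
y(F, E) = 148 + E*F² (y(F, E) = (F*E)*F + 148 = (E*F)*F + 148 = E*F² + 148 = 148 + E*F²)
(-9864 - 1*(-880))/V(-47) + y(k, -94)/G(-222) = (-9864 - 1*(-880))/1 + (148 - 94*(-188)²)/(-2 - 222) = (-9864 + 880)*1 + (148 - 94*35344)/(-224) = -8984*1 + (148 - 3322336)*(-1/224) = -8984 - 3322188*(-1/224) = -8984 + 830547/56 = 327443/56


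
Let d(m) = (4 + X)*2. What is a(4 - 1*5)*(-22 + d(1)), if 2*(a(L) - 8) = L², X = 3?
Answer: -68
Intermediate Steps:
d(m) = 14 (d(m) = (4 + 3)*2 = 7*2 = 14)
a(L) = 8 + L²/2
a(4 - 1*5)*(-22 + d(1)) = (8 + (4 - 1*5)²/2)*(-22 + 14) = (8 + (4 - 5)²/2)*(-8) = (8 + (½)*(-1)²)*(-8) = (8 + (½)*1)*(-8) = (8 + ½)*(-8) = (17/2)*(-8) = -68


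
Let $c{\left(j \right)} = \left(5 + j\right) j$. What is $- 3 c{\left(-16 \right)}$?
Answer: $-528$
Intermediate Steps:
$c{\left(j \right)} = j \left(5 + j\right)$
$- 3 c{\left(-16 \right)} = - 3 \left(- 16 \left(5 - 16\right)\right) = - 3 \left(\left(-16\right) \left(-11\right)\right) = \left(-3\right) 176 = -528$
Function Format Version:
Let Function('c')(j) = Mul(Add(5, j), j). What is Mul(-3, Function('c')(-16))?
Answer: -528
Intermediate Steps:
Function('c')(j) = Mul(j, Add(5, j))
Mul(-3, Function('c')(-16)) = Mul(-3, Mul(-16, Add(5, -16))) = Mul(-3, Mul(-16, -11)) = Mul(-3, 176) = -528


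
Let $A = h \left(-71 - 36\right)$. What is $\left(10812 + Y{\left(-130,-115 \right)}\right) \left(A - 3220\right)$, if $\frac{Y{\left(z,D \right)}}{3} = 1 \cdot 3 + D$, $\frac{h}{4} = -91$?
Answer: $374286528$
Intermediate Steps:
$h = -364$ ($h = 4 \left(-91\right) = -364$)
$A = 38948$ ($A = - 364 \left(-71 - 36\right) = \left(-364\right) \left(-107\right) = 38948$)
$Y{\left(z,D \right)} = 9 + 3 D$ ($Y{\left(z,D \right)} = 3 \left(1 \cdot 3 + D\right) = 3 \left(3 + D\right) = 9 + 3 D$)
$\left(10812 + Y{\left(-130,-115 \right)}\right) \left(A - 3220\right) = \left(10812 + \left(9 + 3 \left(-115\right)\right)\right) \left(38948 - 3220\right) = \left(10812 + \left(9 - 345\right)\right) 35728 = \left(10812 - 336\right) 35728 = 10476 \cdot 35728 = 374286528$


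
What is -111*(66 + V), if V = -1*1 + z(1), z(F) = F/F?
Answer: -7326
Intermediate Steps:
z(F) = 1
V = 0 (V = -1*1 + 1 = -1 + 1 = 0)
-111*(66 + V) = -111*(66 + 0) = -111*66 = -7326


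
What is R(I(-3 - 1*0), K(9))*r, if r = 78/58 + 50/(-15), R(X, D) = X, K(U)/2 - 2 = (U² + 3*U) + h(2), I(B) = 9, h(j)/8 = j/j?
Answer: -519/29 ≈ -17.897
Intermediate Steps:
h(j) = 8 (h(j) = 8*(j/j) = 8*1 = 8)
K(U) = 20 + 2*U² + 6*U (K(U) = 4 + 2*((U² + 3*U) + 8) = 4 + 2*(8 + U² + 3*U) = 4 + (16 + 2*U² + 6*U) = 20 + 2*U² + 6*U)
r = -173/87 (r = 78*(1/58) + 50*(-1/15) = 39/29 - 10/3 = -173/87 ≈ -1.9885)
R(I(-3 - 1*0), K(9))*r = 9*(-173/87) = -519/29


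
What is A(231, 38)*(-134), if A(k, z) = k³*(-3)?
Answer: 4955209182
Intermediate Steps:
A(k, z) = -3*k³
A(231, 38)*(-134) = -3*231³*(-134) = -3*12326391*(-134) = -36979173*(-134) = 4955209182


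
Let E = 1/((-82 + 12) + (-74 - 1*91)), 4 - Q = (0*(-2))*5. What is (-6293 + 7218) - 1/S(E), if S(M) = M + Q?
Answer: 868340/939 ≈ 924.75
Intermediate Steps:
Q = 4 (Q = 4 - 0*(-2)*5 = 4 - 0*5 = 4 - 1*0 = 4 + 0 = 4)
E = -1/235 (E = 1/(-70 + (-74 - 91)) = 1/(-70 - 165) = 1/(-235) = -1/235 ≈ -0.0042553)
S(M) = 4 + M (S(M) = M + 4 = 4 + M)
(-6293 + 7218) - 1/S(E) = (-6293 + 7218) - 1/(4 - 1/235) = 925 - 1/939/235 = 925 - 1*235/939 = 925 - 235/939 = 868340/939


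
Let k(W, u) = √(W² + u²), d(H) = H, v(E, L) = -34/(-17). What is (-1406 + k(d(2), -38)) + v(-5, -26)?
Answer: -1404 + 2*√362 ≈ -1365.9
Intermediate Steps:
v(E, L) = 2 (v(E, L) = -34*(-1/17) = 2)
(-1406 + k(d(2), -38)) + v(-5, -26) = (-1406 + √(2² + (-38)²)) + 2 = (-1406 + √(4 + 1444)) + 2 = (-1406 + √1448) + 2 = (-1406 + 2*√362) + 2 = -1404 + 2*√362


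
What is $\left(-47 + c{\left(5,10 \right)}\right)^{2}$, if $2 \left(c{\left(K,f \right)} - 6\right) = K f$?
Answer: $256$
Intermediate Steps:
$c{\left(K,f \right)} = 6 + \frac{K f}{2}$
$\left(-47 + c{\left(5,10 \right)}\right)^{2} = \left(-47 + \left(6 + \frac{1}{2} \cdot 5 \cdot 10\right)\right)^{2} = \left(-47 + \left(6 + 25\right)\right)^{2} = \left(-47 + 31\right)^{2} = \left(-16\right)^{2} = 256$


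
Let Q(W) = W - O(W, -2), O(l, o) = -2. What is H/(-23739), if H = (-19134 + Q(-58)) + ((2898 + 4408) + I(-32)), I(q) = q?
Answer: 3972/7913 ≈ 0.50196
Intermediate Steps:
Q(W) = 2 + W (Q(W) = W - 1*(-2) = W + 2 = 2 + W)
H = -11916 (H = (-19134 + (2 - 58)) + ((2898 + 4408) - 32) = (-19134 - 56) + (7306 - 32) = -19190 + 7274 = -11916)
H/(-23739) = -11916/(-23739) = -11916*(-1/23739) = 3972/7913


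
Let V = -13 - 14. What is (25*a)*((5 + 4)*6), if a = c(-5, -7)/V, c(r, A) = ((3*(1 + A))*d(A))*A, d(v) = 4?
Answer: -25200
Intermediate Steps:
c(r, A) = A*(12 + 12*A) (c(r, A) = ((3*(1 + A))*4)*A = ((3 + 3*A)*4)*A = (12 + 12*A)*A = A*(12 + 12*A))
V = -27
a = -56/3 (a = (12*(-7)*(1 - 7))/(-27) = (12*(-7)*(-6))*(-1/27) = 504*(-1/27) = -56/3 ≈ -18.667)
(25*a)*((5 + 4)*6) = (25*(-56/3))*((5 + 4)*6) = -4200*6 = -1400/3*54 = -25200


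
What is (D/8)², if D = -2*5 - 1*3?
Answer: 169/64 ≈ 2.6406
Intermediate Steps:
D = -13 (D = -10 - 3 = -13)
(D/8)² = (-13/8)² = 169/64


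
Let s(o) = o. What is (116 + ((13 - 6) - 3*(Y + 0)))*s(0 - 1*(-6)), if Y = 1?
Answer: 720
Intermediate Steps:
(116 + ((13 - 6) - 3*(Y + 0)))*s(0 - 1*(-6)) = (116 + ((13 - 6) - 3*(1 + 0)))*(0 - 1*(-6)) = (116 + (7 - 3*1))*(0 + 6) = (116 + (7 - 3))*6 = (116 + 4)*6 = 120*6 = 720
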